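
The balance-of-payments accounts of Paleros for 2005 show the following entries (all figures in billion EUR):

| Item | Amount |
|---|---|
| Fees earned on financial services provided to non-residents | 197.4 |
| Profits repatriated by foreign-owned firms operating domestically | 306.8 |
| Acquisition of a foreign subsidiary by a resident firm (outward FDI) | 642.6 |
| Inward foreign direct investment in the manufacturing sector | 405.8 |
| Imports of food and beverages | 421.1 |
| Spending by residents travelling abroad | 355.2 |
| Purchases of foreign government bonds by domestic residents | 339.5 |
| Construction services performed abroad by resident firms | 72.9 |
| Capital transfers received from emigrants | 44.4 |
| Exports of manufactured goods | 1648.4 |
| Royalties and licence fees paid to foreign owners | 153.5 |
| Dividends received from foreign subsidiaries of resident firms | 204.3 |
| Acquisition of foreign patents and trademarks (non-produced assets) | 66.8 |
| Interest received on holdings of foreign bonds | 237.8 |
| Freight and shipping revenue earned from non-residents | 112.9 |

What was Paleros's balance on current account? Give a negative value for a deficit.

1237.1

Goods: 1648.4 - 421.1 = 1227.3
Services: 197.4 - 153.5 + 112.9 + 72.9 - 355.2 = -125.5
Primary income: 237.8 - 306.8 + 204.3 = 135.3
Current account = 1227.3 + (-125.5) + 135.3 = 1237.1
(Excluded from the current account — financial account: acquisition of a foreign subsidiary by a resident firm (outward FDI) 642.6, inward foreign direct investment in the manufacturing sector 405.8, purchases of foreign government bonds by domestic residents 339.5; capital account: capital transfers received from emigrants 44.4, acquisition of foreign patents and trademarks (non-produced assets) 66.8.)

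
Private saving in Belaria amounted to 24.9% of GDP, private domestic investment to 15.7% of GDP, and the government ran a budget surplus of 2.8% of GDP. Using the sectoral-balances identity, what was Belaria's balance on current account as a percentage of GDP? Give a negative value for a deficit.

12.0

By the sectoral-balances identity, CA = (S_private - I) + (T - G).
Private balance = 24.9 - 15.7 = 9.2
Government balance (T - G) = 2.8
CA = 9.2 + 2.8 = 12.0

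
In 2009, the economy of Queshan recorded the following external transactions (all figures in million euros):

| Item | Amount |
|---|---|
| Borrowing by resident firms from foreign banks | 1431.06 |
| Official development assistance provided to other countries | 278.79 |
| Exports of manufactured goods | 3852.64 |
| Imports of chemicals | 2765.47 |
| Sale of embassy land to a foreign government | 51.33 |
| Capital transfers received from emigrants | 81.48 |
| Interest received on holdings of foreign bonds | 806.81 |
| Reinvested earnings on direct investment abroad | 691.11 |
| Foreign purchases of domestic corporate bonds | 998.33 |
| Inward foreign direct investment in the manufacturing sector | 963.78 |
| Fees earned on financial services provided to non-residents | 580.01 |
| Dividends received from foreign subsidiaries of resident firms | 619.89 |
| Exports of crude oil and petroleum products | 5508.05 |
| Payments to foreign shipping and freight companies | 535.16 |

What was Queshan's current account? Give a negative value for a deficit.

Goods: 3852.64 + 5508.05 - 2765.47 = 6595.22
Services: -535.16 + 580.01 = 44.85
Primary income: 691.11 + 806.81 + 619.89 = 2117.81
Secondary income: -278.79
Current account = 6595.22 + 44.85 + 2117.81 + (-278.79) = 8479.09
(Excluded from the current account — financial account: borrowing by resident firms from foreign banks 1431.06, foreign purchases of domestic corporate bonds 998.33, inward foreign direct investment in the manufacturing sector 963.78; capital account: sale of embassy land to a foreign government 51.33, capital transfers received from emigrants 81.48.)

8479.09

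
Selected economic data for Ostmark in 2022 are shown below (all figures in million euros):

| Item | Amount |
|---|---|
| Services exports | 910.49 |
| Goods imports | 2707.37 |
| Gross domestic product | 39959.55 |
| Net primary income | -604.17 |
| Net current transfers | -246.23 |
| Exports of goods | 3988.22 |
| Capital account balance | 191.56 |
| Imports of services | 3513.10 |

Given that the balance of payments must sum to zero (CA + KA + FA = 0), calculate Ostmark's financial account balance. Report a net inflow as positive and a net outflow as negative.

Goods balance = 3988.22 - 2707.37 = 1280.85
Services balance = 910.49 - 3513.10 = -2602.61
Trade balance (goods + services) = 1280.85 + (-2602.61) = -1321.76
Net primary income = -604.17
Net secondary income = -246.23
Current account = -1321.76 + (-604.17) + (-246.23) = -2172.16
Financial account = -(-2172.16 + 191.56) = 1980.60

1980.60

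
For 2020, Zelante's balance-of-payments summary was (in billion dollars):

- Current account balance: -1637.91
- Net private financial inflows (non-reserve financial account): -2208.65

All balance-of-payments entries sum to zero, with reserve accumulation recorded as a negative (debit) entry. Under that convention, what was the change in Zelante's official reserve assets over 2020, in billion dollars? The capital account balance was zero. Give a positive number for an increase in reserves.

-3846.56

Official reserve transactions balance = -((-1637.91) + (-2208.65)) = 3846.56
An accumulation of reserves is recorded as a debit (negative entry), so the change in the stock of reserves is the negative of that balance.
Change in official reserves = -(3846.56) = -3846.56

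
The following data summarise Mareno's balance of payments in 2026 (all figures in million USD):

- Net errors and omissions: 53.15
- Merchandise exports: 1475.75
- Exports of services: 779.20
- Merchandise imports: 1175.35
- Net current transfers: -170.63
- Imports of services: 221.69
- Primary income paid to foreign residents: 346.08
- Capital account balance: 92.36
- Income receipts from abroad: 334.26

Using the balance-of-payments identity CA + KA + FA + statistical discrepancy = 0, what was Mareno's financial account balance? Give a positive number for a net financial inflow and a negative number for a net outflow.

-820.97

Goods balance = 1475.75 - 1175.35 = 300.40
Services balance = 779.20 - 221.69 = 557.51
Trade balance (goods + services) = 300.40 + 557.51 = 857.91
Net primary income = 334.26 - 346.08 = -11.82
Net secondary income = -170.63
Current account = 857.91 + (-11.82) + (-170.63) = 675.46
Financial account = -(675.46 + 92.36 + 53.15) = -820.97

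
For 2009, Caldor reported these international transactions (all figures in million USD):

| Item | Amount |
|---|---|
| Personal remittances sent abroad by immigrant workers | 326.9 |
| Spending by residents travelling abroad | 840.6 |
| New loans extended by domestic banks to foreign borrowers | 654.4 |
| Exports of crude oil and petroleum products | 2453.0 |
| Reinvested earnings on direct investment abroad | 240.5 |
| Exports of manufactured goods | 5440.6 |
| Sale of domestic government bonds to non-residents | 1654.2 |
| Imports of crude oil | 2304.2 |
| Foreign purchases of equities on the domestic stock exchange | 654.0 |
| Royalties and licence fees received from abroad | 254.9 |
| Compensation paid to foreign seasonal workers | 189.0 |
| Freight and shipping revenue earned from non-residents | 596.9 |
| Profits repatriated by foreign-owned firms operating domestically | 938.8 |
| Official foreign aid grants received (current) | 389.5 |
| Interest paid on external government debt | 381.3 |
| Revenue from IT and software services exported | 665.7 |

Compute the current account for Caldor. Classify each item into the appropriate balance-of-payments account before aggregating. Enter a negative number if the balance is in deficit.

Goods: 5440.6 - 2304.2 + 2453.0 = 5589.4
Services: 254.9 + 665.7 + 596.9 - 840.6 = 676.9
Primary income: -381.3 - 189.0 + 240.5 - 938.8 = -1268.6
Secondary income: 389.5 - 326.9 = 62.6
Current account = 5589.4 + 676.9 + (-1268.6) + 62.6 = 5060.3
(Excluded from the current account — financial account: new loans extended by domestic banks to foreign borrowers 654.4, sale of domestic government bonds to non-residents 1654.2, foreign purchases of equities on the domestic stock exchange 654.0.)

5060.3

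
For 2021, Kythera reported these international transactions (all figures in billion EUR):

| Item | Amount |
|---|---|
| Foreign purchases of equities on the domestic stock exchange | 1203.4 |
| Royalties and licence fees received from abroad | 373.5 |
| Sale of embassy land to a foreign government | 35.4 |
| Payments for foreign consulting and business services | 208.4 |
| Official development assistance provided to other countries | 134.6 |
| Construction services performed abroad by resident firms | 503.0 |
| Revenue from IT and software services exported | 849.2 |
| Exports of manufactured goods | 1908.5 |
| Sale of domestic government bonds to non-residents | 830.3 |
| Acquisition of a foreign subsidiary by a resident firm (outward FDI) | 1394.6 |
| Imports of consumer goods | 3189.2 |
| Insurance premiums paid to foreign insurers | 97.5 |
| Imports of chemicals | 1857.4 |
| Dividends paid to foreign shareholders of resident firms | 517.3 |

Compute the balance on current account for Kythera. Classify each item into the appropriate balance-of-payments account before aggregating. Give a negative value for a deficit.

-2370.2

Goods: -1857.4 + 1908.5 - 3189.2 = -3138.1
Services: 373.5 - 97.5 - 208.4 + 849.2 + 503.0 = 1419.8
Primary income: -517.3
Secondary income: -134.6
Current account = (-3138.1) + 1419.8 + (-517.3) + (-134.6) = -2370.2
(Excluded from the current account — financial account: foreign purchases of equities on the domestic stock exchange 1203.4, sale of domestic government bonds to non-residents 830.3, acquisition of a foreign subsidiary by a resident firm (outward FDI) 1394.6; capital account: sale of embassy land to a foreign government 35.4.)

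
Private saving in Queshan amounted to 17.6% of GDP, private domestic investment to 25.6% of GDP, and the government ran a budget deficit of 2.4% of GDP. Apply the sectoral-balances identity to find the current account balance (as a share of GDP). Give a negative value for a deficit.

By the sectoral-balances identity, CA = (S_private - I) + (T - G).
Private balance = 17.6 - 25.6 = -8.0
Government balance (T - G) = -2.4
CA = -8.0 + (-2.4) = -10.4

-10.4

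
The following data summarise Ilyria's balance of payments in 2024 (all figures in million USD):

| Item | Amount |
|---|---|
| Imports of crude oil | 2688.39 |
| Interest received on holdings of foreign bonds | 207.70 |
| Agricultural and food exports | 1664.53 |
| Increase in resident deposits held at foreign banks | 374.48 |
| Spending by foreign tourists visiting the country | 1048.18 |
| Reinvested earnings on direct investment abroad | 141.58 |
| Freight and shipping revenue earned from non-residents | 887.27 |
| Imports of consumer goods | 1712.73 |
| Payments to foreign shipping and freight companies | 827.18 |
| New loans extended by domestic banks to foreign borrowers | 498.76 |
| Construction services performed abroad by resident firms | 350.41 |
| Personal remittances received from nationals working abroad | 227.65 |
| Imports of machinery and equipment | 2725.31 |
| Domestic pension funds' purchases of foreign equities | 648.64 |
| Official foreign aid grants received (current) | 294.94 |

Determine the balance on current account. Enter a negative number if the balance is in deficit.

-3131.35

Goods: 1664.53 - 2725.31 - 1712.73 - 2688.39 = -5461.90
Services: 1048.18 + 887.27 + 350.41 - 827.18 = 1458.68
Primary income: 141.58 + 207.70 = 349.28
Secondary income: 294.94 + 227.65 = 522.59
Current account = (-5461.90) + 1458.68 + 349.28 + 522.59 = -3131.35
(Excluded from the current account — financial account: increase in resident deposits held at foreign banks 374.48, new loans extended by domestic banks to foreign borrowers 498.76, domestic pension funds' purchases of foreign equities 648.64.)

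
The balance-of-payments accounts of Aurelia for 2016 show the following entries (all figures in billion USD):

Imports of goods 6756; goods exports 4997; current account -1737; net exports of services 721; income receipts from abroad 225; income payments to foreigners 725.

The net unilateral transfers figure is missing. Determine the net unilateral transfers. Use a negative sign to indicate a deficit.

-199

Current account = goods balance + services balance + net primary income + net secondary income
Sum of the known components = -1538
Net unilateral transfers = CA - (known components) = -1737 - (-1538) = -199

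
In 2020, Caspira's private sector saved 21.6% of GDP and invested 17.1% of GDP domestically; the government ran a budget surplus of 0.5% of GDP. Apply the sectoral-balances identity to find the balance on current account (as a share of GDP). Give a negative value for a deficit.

5.0

By the sectoral-balances identity, CA = (S_private - I) + (T - G).
Private balance = 21.6 - 17.1 = 4.5
Government balance (T - G) = 0.5
CA = 4.5 + 0.5 = 5.0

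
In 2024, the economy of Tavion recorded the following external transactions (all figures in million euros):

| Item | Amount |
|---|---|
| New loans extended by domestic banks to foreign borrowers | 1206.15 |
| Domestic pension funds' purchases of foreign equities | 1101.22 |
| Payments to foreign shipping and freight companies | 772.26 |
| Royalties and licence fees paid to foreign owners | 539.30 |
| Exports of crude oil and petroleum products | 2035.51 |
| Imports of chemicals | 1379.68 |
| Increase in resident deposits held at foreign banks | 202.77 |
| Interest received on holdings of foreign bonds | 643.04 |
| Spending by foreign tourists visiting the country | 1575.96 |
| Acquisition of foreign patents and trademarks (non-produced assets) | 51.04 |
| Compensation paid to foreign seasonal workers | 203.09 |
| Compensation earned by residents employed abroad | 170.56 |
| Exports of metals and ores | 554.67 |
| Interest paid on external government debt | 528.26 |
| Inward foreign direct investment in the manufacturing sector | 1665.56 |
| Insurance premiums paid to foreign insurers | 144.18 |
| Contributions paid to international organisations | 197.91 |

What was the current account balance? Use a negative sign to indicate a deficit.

Goods: -1379.68 + 554.67 + 2035.51 = 1210.50
Services: -144.18 - 539.30 - 772.26 + 1575.96 = 120.22
Primary income: -528.26 - 203.09 + 170.56 + 643.04 = 82.25
Secondary income: -197.91
Current account = 1210.50 + 120.22 + 82.25 + (-197.91) = 1215.06
(Excluded from the current account — financial account: new loans extended by domestic banks to foreign borrowers 1206.15, domestic pension funds' purchases of foreign equities 1101.22, increase in resident deposits held at foreign banks 202.77, inward foreign direct investment in the manufacturing sector 1665.56; capital account: acquisition of foreign patents and trademarks (non-produced assets) 51.04.)

1215.06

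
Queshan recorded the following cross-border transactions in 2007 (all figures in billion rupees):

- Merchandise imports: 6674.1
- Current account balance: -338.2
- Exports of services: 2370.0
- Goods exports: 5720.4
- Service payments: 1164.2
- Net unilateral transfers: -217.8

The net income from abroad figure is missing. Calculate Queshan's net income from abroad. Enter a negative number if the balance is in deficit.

-372.5

Current account = goods balance + services balance + net primary income + net secondary income
Sum of the known components = 34.3
Net income from abroad = CA - (known components) = -338.2 - 34.3 = -372.5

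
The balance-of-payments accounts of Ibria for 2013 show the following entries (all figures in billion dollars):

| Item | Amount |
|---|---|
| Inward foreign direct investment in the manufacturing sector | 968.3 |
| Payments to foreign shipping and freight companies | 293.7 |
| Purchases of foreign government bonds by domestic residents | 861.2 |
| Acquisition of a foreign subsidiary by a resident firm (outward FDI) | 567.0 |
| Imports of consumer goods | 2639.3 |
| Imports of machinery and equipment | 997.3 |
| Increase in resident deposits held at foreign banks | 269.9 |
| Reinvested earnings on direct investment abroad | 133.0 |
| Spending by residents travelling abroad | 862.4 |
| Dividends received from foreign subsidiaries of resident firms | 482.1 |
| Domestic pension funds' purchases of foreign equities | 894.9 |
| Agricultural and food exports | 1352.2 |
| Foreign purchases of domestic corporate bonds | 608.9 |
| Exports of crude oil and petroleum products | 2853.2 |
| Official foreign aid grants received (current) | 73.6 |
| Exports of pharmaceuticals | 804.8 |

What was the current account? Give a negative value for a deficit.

Goods: -997.3 + 2853.2 - 2639.3 + 804.8 + 1352.2 = 1373.6
Services: -293.7 - 862.4 = -1156.1
Primary income: 482.1 + 133.0 = 615.1
Secondary income: 73.6
Current account = 1373.6 + (-1156.1) + 615.1 + 73.6 = 906.2
(Excluded from the current account — financial account: inward foreign direct investment in the manufacturing sector 968.3, purchases of foreign government bonds by domestic residents 861.2, acquisition of a foreign subsidiary by a resident firm (outward FDI) 567.0, increase in resident deposits held at foreign banks 269.9, domestic pension funds' purchases of foreign equities 894.9, foreign purchases of domestic corporate bonds 608.9.)

906.2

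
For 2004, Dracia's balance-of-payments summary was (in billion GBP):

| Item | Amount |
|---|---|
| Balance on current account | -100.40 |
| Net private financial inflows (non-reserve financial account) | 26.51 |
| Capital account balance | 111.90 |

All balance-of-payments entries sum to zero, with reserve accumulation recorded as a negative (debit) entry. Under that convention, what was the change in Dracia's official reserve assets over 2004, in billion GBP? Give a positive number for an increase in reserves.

Official reserve transactions balance = -((-100.40) + 111.90 + 26.51) = -38.01
An accumulation of reserves is recorded as a debit (negative entry), so the change in the stock of reserves is the negative of that balance.
Change in official reserves = -(-38.01) = 38.01

38.01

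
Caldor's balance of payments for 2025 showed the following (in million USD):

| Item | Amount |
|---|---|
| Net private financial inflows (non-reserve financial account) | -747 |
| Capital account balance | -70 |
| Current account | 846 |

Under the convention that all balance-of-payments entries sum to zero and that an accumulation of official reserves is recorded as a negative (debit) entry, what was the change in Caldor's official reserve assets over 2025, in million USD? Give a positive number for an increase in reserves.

Official reserve transactions balance = -(846 + (-70) + (-747)) = -29
An accumulation of reserves is recorded as a debit (negative entry), so the change in the stock of reserves is the negative of that balance.
Change in official reserves = -(-29) = 29

29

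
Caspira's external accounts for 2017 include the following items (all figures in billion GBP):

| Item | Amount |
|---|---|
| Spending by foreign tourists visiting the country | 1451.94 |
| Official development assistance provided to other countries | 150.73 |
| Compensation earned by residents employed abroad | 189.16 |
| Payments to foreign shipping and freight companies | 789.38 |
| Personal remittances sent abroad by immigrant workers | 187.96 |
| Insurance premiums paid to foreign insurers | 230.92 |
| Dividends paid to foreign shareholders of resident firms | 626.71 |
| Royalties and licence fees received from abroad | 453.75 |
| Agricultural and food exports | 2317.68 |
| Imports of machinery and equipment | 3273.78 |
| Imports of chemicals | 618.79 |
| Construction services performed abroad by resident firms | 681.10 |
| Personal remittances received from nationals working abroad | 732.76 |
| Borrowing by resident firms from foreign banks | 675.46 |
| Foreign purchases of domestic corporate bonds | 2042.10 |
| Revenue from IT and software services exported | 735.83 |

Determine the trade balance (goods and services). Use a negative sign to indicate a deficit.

727.43

Goods: -618.79 - 3273.78 + 2317.68 = -1574.89
Services: 735.83 + 681.10 - 230.92 + 453.75 + 1451.94 - 789.38 = 2302.32
Trade balance = -1574.89 + 2302.32 = 727.43
(Excluded from the trade balance — secondary income: official development assistance provided to other countries 150.73, personal remittances sent abroad by immigrant workers 187.96, personal remittances received from nationals working abroad 732.76; primary income: compensation earned by residents employed abroad 189.16, dividends paid to foreign shareholders of resident firms 626.71; financial account: borrowing by resident firms from foreign banks 675.46, foreign purchases of domestic corporate bonds 2042.10.)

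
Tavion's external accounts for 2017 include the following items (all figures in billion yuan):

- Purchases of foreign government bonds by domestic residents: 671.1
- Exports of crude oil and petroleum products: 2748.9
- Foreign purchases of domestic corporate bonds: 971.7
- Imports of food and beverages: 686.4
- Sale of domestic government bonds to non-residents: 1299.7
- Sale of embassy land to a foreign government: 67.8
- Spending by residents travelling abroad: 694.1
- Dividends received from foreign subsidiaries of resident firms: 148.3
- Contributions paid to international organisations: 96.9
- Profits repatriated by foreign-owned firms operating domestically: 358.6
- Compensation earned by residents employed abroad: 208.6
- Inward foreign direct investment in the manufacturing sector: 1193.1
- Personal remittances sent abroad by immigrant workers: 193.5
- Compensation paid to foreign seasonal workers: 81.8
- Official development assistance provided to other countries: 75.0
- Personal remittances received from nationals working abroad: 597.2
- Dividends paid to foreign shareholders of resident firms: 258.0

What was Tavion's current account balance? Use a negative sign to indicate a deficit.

1258.7

Goods: -686.4 + 2748.9 = 2062.5
Services: -694.1
Primary income: 148.3 - 81.8 - 358.6 - 258.0 + 208.6 = -341.5
Secondary income: 597.2 - 75.0 - 96.9 - 193.5 = 231.8
Current account = 2062.5 + (-694.1) + (-341.5) + 231.8 = 1258.7
(Excluded from the current account — financial account: purchases of foreign government bonds by domestic residents 671.1, foreign purchases of domestic corporate bonds 971.7, sale of domestic government bonds to non-residents 1299.7, inward foreign direct investment in the manufacturing sector 1193.1; capital account: sale of embassy land to a foreign government 67.8.)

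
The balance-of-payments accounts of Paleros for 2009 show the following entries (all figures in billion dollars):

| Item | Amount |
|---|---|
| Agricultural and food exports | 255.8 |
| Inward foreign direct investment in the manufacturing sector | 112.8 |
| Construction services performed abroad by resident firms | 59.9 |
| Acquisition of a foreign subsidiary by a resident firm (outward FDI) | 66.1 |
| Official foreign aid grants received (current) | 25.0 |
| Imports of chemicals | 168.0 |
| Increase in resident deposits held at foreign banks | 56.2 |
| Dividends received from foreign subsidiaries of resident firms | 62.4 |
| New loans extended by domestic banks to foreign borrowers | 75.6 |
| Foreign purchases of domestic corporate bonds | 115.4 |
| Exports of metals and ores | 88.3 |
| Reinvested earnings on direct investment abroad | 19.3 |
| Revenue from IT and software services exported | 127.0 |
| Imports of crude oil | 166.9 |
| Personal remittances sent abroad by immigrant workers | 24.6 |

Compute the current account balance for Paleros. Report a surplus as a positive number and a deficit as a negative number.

278.2

Goods: -168.0 + 88.3 + 255.8 - 166.9 = 9.2
Services: 127.0 + 59.9 = 186.9
Primary income: 19.3 + 62.4 = 81.7
Secondary income: 25.0 - 24.6 = 0.4
Current account = 9.2 + 186.9 + 81.7 + 0.4 = 278.2
(Excluded from the current account — financial account: inward foreign direct investment in the manufacturing sector 112.8, acquisition of a foreign subsidiary by a resident firm (outward FDI) 66.1, increase in resident deposits held at foreign banks 56.2, new loans extended by domestic banks to foreign borrowers 75.6, foreign purchases of domestic corporate bonds 115.4.)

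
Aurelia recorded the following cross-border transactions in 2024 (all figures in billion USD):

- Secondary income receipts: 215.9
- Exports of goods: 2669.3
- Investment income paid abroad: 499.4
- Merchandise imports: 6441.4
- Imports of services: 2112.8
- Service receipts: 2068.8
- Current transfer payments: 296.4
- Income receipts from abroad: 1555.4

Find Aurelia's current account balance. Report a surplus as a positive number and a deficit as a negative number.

Goods balance = 2669.3 - 6441.4 = -3772.1
Services balance = 2068.8 - 2112.8 = -44.0
Trade balance (goods + services) = -3772.1 + (-44.0) = -3816.1
Net primary income = 1555.4 - 499.4 = 1056.0
Net secondary income = 215.9 - 296.4 = -80.5
Current account = -3816.1 + 1056.0 + (-80.5) = -2840.6

-2840.6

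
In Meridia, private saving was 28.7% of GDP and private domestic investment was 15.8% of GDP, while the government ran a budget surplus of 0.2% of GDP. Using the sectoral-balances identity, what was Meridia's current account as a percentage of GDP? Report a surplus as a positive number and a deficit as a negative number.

13.1

By the sectoral-balances identity, CA = (S_private - I) + (T - G).
Private balance = 28.7 - 15.8 = 12.9
Government balance (T - G) = 0.2
CA = 12.9 + 0.2 = 13.1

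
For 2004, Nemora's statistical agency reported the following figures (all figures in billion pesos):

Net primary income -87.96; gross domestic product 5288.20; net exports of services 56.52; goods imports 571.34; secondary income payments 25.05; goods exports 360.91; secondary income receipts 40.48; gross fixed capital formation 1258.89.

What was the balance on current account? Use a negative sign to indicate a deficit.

-226.44

Goods balance = 360.91 - 571.34 = -210.43
Services balance = 56.52
Trade balance (goods + services) = -210.43 + 56.52 = -153.91
Net primary income = -87.96
Net secondary income = 40.48 - 25.05 = 15.43
Current account = -153.91 + (-87.96) + 15.43 = -226.44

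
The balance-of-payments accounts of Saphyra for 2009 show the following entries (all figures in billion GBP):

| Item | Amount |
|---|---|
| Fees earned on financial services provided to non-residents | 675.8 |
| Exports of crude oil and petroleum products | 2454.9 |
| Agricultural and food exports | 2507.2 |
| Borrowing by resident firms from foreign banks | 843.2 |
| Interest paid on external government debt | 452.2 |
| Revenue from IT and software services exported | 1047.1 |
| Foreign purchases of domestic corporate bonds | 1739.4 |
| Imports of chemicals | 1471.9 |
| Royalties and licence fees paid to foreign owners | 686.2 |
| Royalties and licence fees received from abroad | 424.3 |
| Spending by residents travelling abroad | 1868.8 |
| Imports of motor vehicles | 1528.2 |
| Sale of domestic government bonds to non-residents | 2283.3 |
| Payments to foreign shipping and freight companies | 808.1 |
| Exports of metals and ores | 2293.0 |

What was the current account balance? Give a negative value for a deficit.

Goods: -1471.9 - 1528.2 + 2293.0 + 2507.2 + 2454.9 = 4255.0
Services: 1047.1 + 675.8 + 424.3 - 808.1 - 1868.8 - 686.2 = -1215.9
Primary income: -452.2
Current account = 4255.0 + (-1215.9) + (-452.2) = 2586.9
(Excluded from the current account — financial account: borrowing by resident firms from foreign banks 843.2, foreign purchases of domestic corporate bonds 1739.4, sale of domestic government bonds to non-residents 2283.3.)

2586.9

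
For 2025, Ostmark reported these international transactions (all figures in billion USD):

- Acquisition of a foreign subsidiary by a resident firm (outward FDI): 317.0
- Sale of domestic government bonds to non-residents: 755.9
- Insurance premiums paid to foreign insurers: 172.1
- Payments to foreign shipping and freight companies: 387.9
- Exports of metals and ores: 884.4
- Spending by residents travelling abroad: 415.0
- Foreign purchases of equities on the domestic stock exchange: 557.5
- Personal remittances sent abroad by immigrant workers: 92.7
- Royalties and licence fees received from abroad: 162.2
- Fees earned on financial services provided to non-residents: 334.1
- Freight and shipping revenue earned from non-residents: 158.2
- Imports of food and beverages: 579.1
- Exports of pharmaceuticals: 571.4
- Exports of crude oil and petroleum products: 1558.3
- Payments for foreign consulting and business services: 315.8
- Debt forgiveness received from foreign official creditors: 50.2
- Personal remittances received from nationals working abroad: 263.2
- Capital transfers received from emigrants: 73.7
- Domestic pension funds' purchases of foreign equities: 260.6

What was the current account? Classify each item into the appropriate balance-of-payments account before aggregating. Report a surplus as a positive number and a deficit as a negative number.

Goods: 884.4 - 579.1 + 1558.3 + 571.4 = 2435.0
Services: 158.2 - 415.0 + 334.1 - 315.8 - 387.9 + 162.2 - 172.1 = -636.3
Secondary income: -92.7 + 263.2 = 170.5
Current account = 2435.0 + (-636.3) + 170.5 = 1969.2
(Excluded from the current account — financial account: acquisition of a foreign subsidiary by a resident firm (outward FDI) 317.0, sale of domestic government bonds to non-residents 755.9, foreign purchases of equities on the domestic stock exchange 557.5, domestic pension funds' purchases of foreign equities 260.6; capital account: debt forgiveness received from foreign official creditors 50.2, capital transfers received from emigrants 73.7.)

1969.2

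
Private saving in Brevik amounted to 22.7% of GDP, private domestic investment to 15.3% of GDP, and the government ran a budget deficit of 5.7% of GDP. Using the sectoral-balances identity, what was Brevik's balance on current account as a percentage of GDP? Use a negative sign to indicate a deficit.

By the sectoral-balances identity, CA = (S_private - I) + (T - G).
Private balance = 22.7 - 15.3 = 7.4
Government balance (T - G) = -5.7
CA = 7.4 + (-5.7) = 1.7

1.7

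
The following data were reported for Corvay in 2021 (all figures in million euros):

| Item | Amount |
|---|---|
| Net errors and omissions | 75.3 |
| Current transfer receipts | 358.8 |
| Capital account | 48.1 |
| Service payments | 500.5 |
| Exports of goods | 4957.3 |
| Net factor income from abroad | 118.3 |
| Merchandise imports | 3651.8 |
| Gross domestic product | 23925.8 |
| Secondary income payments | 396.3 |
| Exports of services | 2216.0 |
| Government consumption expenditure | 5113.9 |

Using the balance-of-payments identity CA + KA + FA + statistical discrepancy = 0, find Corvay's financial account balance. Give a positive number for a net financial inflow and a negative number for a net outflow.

-3225.2

Goods balance = 4957.3 - 3651.8 = 1305.5
Services balance = 2216.0 - 500.5 = 1715.5
Trade balance (goods + services) = 1305.5 + 1715.5 = 3021.0
Net primary income = 118.3
Net secondary income = 358.8 - 396.3 = -37.5
Current account = 3021.0 + 118.3 + (-37.5) = 3101.8
Financial account = -(3101.8 + 48.1 + 75.3) = -3225.2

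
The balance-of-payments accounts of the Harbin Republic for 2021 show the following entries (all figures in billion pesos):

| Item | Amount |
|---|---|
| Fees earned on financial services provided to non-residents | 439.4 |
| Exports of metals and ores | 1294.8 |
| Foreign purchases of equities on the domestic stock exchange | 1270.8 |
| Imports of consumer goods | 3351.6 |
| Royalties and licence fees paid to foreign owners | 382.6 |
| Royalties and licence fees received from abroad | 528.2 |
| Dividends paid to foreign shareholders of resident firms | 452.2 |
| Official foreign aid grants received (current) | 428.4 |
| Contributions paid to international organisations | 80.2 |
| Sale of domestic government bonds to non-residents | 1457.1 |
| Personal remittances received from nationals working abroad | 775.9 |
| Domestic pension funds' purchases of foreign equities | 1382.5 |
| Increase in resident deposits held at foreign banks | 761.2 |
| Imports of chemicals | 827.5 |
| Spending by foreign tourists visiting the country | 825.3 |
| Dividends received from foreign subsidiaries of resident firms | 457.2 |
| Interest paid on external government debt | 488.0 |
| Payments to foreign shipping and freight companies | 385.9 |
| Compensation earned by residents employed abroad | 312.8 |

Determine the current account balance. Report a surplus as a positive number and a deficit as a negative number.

-906.0

Goods: -827.5 - 3351.6 + 1294.8 = -2884.3
Services: 528.2 - 385.9 - 382.6 + 439.4 + 825.3 = 1024.4
Primary income: -488.0 + 312.8 + 457.2 - 452.2 = -170.2
Secondary income: 775.9 + 428.4 - 80.2 = 1124.1
Current account = (-2884.3) + 1024.4 + (-170.2) + 1124.1 = -906.0
(Excluded from the current account — financial account: foreign purchases of equities on the domestic stock exchange 1270.8, sale of domestic government bonds to non-residents 1457.1, domestic pension funds' purchases of foreign equities 1382.5, increase in resident deposits held at foreign banks 761.2.)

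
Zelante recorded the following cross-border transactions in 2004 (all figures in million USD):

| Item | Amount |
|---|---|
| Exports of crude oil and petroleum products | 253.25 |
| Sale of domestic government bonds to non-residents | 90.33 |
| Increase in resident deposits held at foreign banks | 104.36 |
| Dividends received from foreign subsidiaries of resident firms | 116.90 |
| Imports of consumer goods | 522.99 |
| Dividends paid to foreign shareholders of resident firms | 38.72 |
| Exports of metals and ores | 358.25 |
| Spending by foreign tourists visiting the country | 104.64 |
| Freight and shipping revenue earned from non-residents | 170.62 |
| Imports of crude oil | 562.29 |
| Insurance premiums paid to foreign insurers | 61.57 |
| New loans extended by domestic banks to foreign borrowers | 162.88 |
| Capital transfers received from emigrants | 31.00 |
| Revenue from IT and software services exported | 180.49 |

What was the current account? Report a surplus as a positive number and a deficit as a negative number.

-1.42

Goods: 358.25 - 522.99 - 562.29 + 253.25 = -473.78
Services: 170.62 + 180.49 + 104.64 - 61.57 = 394.18
Primary income: -38.72 + 116.90 = 78.18
Current account = (-473.78) + 394.18 + 78.18 = -1.42
(Excluded from the current account — financial account: sale of domestic government bonds to non-residents 90.33, increase in resident deposits held at foreign banks 104.36, new loans extended by domestic banks to foreign borrowers 162.88; capital account: capital transfers received from emigrants 31.00.)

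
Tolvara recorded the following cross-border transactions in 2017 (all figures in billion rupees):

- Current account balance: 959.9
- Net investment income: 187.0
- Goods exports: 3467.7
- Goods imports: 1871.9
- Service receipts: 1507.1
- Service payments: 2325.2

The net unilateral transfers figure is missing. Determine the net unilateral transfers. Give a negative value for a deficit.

-4.8

Current account = goods balance + services balance + net primary income + net secondary income
Sum of the known components = 964.7
Net unilateral transfers = CA - (known components) = 959.9 - 964.7 = -4.8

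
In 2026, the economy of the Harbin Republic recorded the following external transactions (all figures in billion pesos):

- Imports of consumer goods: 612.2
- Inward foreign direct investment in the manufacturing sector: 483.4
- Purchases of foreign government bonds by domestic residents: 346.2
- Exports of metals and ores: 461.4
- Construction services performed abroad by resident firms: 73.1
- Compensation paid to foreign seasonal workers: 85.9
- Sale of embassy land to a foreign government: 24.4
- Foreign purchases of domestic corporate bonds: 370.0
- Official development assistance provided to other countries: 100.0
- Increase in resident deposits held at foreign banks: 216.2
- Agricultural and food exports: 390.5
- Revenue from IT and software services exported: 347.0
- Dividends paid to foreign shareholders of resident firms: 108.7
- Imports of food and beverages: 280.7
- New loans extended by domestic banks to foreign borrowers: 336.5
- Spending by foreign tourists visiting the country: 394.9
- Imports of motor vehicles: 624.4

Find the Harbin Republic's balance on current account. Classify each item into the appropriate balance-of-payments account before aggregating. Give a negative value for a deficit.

Goods: -624.4 + 390.5 - 612.2 + 461.4 - 280.7 = -665.4
Services: 347.0 + 394.9 + 73.1 = 815.0
Primary income: -85.9 - 108.7 = -194.6
Secondary income: -100.0
Current account = (-665.4) + 815.0 + (-194.6) + (-100.0) = -145.0
(Excluded from the current account — financial account: inward foreign direct investment in the manufacturing sector 483.4, purchases of foreign government bonds by domestic residents 346.2, foreign purchases of domestic corporate bonds 370.0, increase in resident deposits held at foreign banks 216.2, new loans extended by domestic banks to foreign borrowers 336.5; capital account: sale of embassy land to a foreign government 24.4.)

-145.0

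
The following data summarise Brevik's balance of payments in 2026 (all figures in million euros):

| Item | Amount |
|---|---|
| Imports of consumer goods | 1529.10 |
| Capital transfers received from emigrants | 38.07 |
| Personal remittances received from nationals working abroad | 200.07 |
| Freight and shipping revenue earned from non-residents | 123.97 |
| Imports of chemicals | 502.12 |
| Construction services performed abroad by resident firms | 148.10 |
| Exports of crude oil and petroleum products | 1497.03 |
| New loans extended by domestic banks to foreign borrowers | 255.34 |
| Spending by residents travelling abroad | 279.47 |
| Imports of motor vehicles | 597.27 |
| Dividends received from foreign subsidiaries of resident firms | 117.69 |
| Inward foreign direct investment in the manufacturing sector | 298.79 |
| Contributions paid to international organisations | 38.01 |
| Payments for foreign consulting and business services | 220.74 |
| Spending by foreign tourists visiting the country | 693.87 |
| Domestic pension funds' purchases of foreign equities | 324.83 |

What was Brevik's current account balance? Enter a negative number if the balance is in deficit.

Goods: -502.12 + 1497.03 - 1529.10 - 597.27 = -1131.46
Services: -279.47 + 148.10 + 123.97 + 693.87 - 220.74 = 465.73
Primary income: 117.69
Secondary income: -38.01 + 200.07 = 162.06
Current account = (-1131.46) + 465.73 + 117.69 + 162.06 = -385.98
(Excluded from the current account — capital account: capital transfers received from emigrants 38.07; financial account: new loans extended by domestic banks to foreign borrowers 255.34, inward foreign direct investment in the manufacturing sector 298.79, domestic pension funds' purchases of foreign equities 324.83.)

-385.98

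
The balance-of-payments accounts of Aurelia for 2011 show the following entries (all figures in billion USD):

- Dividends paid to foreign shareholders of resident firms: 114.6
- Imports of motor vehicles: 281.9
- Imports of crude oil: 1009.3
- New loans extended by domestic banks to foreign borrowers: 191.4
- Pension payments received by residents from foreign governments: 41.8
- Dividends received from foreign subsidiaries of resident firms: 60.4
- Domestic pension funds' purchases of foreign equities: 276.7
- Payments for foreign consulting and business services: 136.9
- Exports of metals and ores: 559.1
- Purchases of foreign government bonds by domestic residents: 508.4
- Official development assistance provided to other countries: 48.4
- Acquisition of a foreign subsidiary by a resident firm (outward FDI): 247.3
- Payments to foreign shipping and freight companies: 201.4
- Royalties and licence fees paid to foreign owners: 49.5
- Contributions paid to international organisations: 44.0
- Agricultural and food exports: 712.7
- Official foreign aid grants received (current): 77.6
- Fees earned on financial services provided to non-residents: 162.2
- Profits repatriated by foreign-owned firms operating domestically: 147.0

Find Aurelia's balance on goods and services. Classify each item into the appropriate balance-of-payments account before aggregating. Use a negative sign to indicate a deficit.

-245.0

Goods: -281.9 + 712.7 - 1009.3 + 559.1 = -19.4
Services: -136.9 - 49.5 + 162.2 - 201.4 = -225.6
Trade balance = -19.4 + (-225.6) = -245.0
(Excluded from the trade balance — primary income: dividends paid to foreign shareholders of resident firms 114.6, dividends received from foreign subsidiaries of resident firms 60.4, profits repatriated by foreign-owned firms operating domestically 147.0; financial account: new loans extended by domestic banks to foreign borrowers 191.4, domestic pension funds' purchases of foreign equities 276.7, purchases of foreign government bonds by domestic residents 508.4, acquisition of a foreign subsidiary by a resident firm (outward FDI) 247.3; secondary income: pension payments received by residents from foreign governments 41.8, official development assistance provided to other countries 48.4, contributions paid to international organisations 44.0, official foreign aid grants received (current) 77.6.)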